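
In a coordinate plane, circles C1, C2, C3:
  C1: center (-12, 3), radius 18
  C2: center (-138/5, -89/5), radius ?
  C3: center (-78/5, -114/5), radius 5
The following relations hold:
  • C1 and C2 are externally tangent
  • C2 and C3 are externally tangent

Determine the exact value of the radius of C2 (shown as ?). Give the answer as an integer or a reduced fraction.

8

1. [ext C1·C2]  r_C2² + 36r_C2 − 352 = 0  ⇒  r_C2 = 8 (r>0 drops 1)
2. [ext C2·C3]  r_C2² + 10r_C2 − 144 = 0  ⇒  r_C2 = 8 (r>0 drops 1)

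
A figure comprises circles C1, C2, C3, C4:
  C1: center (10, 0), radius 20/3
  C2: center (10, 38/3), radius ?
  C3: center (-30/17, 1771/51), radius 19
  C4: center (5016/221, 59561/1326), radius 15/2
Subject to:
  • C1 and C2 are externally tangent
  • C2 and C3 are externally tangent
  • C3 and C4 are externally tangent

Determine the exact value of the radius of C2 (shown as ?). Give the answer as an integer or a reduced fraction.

1. [ext C1·C2]  r_C2² + (40/3)r_C2 − 116 = 0  ⇒  r_C2 = 6 (r>0 drops 1)
2. [ext C2·C3]  r_C2² + 38r_C2 − 264 = 0  ⇒  r_C2 = 6 (r>0 drops 1)

6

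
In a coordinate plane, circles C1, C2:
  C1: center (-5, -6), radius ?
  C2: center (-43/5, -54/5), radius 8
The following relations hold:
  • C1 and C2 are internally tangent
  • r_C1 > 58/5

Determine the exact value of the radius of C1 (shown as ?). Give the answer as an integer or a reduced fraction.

14

1. [int C1,C2]  r_C1² − 16r_C1 + 28 = 0  ⇒  r_C1 = 2 or 14
2. given r_C1 > 58/5: keep 14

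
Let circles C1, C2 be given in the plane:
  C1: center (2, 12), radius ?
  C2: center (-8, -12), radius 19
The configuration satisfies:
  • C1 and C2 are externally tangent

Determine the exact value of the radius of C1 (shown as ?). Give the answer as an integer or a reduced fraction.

1. [ext C1·C2]  r_C1² + 38r_C1 − 315 = 0  ⇒  r_C1 = 7 (r>0 drops 1)

7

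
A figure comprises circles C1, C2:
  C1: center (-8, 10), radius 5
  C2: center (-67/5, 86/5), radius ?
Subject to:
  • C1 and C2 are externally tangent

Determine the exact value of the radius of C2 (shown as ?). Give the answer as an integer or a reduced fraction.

1. [ext C1·C2]  r_C2² + 10r_C2 − 56 = 0  ⇒  r_C2 = 4 (r>0 drops 1)

4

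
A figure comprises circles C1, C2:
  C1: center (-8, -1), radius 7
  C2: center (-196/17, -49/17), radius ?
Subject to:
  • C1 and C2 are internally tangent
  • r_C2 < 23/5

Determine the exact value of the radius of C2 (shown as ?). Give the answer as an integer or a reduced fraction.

3

1. [int C1,C2]  r_C2² − 14r_C2 + 33 = 0  ⇒  r_C2 = 3 or 11
2. given r_C2 < 23/5: keep 3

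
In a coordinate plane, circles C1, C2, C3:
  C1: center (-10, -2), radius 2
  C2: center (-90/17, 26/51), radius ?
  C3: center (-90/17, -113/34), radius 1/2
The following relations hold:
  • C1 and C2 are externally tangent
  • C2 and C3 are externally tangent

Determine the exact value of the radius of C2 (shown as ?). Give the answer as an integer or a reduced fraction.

1. [ext C1·C2]  r_C2² + 4r_C2 − 220/9 = 0  ⇒  r_C2 = 10/3 (r>0 drops 1)
2. [ext C2·C3]  r_C2² + 1r_C2 − 130/9 = 0  ⇒  r_C2 = 10/3 (r>0 drops 1)

10/3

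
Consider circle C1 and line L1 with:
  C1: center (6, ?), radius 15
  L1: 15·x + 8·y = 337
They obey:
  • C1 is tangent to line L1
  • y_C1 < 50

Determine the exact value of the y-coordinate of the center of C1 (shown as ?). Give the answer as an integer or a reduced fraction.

-1

1. [C1‖L1]  y_C1² − (247/4)y_C1 − 251/4 = 0  ⇒  y_C1 = -1 or 251/4
2. given y_C1 < 50: keep -1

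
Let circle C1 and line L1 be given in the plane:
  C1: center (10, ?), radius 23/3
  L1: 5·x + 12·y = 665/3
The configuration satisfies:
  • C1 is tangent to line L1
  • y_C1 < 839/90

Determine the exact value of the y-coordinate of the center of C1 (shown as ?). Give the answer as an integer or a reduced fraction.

1. [C1‖L1]  y_C1² − (515/18)y_C1 + 407/3 = 0  ⇒  y_C1 = 6 or 407/18
2. given y_C1 < 839/90: keep 6

6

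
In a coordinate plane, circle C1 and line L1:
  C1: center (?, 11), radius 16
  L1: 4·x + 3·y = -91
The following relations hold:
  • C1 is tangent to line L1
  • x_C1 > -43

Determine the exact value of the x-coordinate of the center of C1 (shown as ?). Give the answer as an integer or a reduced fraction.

-11

1. [C1‖L1]  x_C1² + 62x_C1 + 561 = 0  ⇒  x_C1 = -51 or -11
2. given x_C1 > -43: keep -11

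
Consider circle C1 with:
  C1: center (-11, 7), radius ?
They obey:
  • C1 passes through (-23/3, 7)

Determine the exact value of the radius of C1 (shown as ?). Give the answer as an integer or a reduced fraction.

10/3

1. [C1∋P]  r_C1² − 100/9 = 0  ⇒  r_C1 = 10/3 (r>0 drops 1)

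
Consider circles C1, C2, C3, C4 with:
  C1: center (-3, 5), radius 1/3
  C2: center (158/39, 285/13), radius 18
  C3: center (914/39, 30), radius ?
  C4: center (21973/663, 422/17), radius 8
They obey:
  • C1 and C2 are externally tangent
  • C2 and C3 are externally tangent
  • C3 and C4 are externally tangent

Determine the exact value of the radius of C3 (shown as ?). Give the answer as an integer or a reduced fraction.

1. [ext C2·C3]  r_C3² + 36r_C3 − 117 = 0  ⇒  r_C3 = 3 (r>0 drops 1)
2. [ext C3·C4]  r_C3² + 16r_C3 − 57 = 0  ⇒  r_C3 = 3 (r>0 drops 1)

3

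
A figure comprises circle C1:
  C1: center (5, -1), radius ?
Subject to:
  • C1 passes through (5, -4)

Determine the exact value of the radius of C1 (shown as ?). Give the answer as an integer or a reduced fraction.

3

1. [C1∋P]  r_C1² − 9 = 0  ⇒  r_C1 = 3 (r>0 drops 1)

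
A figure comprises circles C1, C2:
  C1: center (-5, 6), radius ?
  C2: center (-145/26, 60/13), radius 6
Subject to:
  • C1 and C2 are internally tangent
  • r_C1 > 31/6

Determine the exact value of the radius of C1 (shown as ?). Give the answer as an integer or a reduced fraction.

15/2

1. [int C1,C2]  r_C1² − 12r_C1 + 135/4 = 0  ⇒  r_C1 = 9/2 or 15/2
2. given r_C1 > 31/6: keep 15/2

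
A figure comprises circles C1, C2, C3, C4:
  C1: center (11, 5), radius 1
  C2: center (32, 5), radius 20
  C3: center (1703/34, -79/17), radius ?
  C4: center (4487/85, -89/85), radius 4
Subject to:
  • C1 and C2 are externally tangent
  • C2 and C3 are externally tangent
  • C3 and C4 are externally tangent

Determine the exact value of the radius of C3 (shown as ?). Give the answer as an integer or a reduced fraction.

1. [ext C2·C3]  r_C3² + 40r_C3 − 81/4 = 0  ⇒  r_C3 = 1/2 (r>0 drops 1)
2. [ext C3·C4]  r_C3² + 8r_C3 − 17/4 = 0  ⇒  r_C3 = 1/2 (r>0 drops 1)

1/2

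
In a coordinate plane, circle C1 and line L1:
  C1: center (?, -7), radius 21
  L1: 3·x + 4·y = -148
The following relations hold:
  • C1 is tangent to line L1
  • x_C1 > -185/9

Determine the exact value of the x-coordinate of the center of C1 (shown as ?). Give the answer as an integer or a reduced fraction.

1. [C1‖L1]  x_C1² + 80x_C1 + 375 = 0  ⇒  x_C1 = -75 or -5
2. given x_C1 > -185/9: keep -5

-5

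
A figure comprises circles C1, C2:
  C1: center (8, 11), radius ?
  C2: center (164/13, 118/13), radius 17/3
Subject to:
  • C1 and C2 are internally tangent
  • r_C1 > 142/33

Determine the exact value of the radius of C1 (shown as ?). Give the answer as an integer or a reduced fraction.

32/3

1. [int C1,C2]  r_C1² − (34/3)r_C1 + 64/9 = 0  ⇒  r_C1 = 2/3 or 32/3
2. given r_C1 > 142/33: keep 32/3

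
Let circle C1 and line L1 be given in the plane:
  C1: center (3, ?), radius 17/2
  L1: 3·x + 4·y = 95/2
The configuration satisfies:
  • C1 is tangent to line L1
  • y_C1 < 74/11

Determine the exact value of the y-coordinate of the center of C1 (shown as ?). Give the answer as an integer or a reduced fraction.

1. [C1‖L1]  y_C1² − (77/4)y_C1 − 81/4 = 0  ⇒  y_C1 = -1 or 81/4
2. given y_C1 < 74/11: keep -1

-1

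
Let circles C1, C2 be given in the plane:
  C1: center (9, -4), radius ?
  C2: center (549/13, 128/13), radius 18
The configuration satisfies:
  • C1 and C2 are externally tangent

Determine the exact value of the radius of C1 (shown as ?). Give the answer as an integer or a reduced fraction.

1. [ext C1·C2]  r_C1² + 36r_C1 − 972 = 0  ⇒  r_C1 = 18 (r>0 drops 1)

18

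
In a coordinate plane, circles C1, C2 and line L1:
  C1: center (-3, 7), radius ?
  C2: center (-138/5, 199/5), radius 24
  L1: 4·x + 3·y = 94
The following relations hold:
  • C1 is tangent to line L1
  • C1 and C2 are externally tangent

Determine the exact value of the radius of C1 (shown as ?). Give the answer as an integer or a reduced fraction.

17

1. [C1‖L1]  r_C1² − 289 = 0  ⇒  r_C1 = 17 (r>0 drops 1)
2. [ext C1·C2]  r_C1² + 48r_C1 − 1105 = 0  ⇒  r_C1 = 17 (r>0 drops 1)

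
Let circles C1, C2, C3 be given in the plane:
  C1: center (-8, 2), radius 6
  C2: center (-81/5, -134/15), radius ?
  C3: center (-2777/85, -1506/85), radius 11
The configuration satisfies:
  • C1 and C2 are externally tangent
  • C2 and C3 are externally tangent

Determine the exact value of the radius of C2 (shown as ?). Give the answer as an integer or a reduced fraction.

23/3

1. [ext C1·C2]  r_C2² + 12r_C2 − 1357/9 = 0  ⇒  r_C2 = 23/3 (r>0 drops 1)
2. [ext C2·C3]  r_C2² + 22r_C2 − 2047/9 = 0  ⇒  r_C2 = 23/3 (r>0 drops 1)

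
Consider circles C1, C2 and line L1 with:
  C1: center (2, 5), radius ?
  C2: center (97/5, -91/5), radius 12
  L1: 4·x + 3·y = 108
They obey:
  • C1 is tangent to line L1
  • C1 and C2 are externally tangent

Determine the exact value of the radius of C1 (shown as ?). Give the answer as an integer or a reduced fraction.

17

1. [C1‖L1]  r_C1² − 289 = 0  ⇒  r_C1 = 17 (r>0 drops 1)
2. [ext C1·C2]  r_C1² + 24r_C1 − 697 = 0  ⇒  r_C1 = 17 (r>0 drops 1)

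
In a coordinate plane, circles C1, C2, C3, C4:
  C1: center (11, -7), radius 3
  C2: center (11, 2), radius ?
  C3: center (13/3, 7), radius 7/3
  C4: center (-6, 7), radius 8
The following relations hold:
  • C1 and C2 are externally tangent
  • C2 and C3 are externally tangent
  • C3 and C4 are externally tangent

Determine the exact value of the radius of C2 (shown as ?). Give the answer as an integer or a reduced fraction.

1. [ext C1·C2]  r_C2² + 6r_C2 − 72 = 0  ⇒  r_C2 = 6 (r>0 drops 1)
2. [ext C2·C3]  r_C2² + (14/3)r_C2 − 64 = 0  ⇒  r_C2 = 6 (r>0 drops 1)

6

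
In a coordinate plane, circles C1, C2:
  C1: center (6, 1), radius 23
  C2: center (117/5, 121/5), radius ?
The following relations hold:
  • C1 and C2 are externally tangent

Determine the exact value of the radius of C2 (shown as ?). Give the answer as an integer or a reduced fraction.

1. [ext C1·C2]  r_C2² + 46r_C2 − 312 = 0  ⇒  r_C2 = 6 (r>0 drops 1)

6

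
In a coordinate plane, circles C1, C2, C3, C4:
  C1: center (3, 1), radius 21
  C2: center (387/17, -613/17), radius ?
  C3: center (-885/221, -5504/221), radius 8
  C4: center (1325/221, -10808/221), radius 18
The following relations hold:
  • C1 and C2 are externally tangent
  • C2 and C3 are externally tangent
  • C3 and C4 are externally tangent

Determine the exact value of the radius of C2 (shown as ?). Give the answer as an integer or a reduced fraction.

21

1. [ext C1·C2]  r_C2² + 42r_C2 − 1323 = 0  ⇒  r_C2 = 21 (r>0 drops 1)
2. [ext C2·C3]  r_C2² + 16r_C2 − 777 = 0  ⇒  r_C2 = 21 (r>0 drops 1)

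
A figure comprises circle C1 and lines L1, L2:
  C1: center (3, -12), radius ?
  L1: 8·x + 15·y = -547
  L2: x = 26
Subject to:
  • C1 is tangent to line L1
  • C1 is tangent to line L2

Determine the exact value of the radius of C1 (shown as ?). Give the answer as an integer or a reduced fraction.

23

1. [C1‖L1]  r_C1² − 529 = 0  ⇒  r_C1 = 23 (r>0 drops 1)
2. [C1‖L2]  r_C1² − 529 = 0  ⇒  r_C1 = 23 (r>0 drops 1)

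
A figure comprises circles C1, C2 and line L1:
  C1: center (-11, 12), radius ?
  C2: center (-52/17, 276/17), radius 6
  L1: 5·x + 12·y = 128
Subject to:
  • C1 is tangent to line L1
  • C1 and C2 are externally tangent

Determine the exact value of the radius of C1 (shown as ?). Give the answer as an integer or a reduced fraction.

1. [C1‖L1]  r_C1² − 9 = 0  ⇒  r_C1 = 3 (r>0 drops 1)
2. [ext C1·C2]  r_C1² + 12r_C1 − 45 = 0  ⇒  r_C1 = 3 (r>0 drops 1)

3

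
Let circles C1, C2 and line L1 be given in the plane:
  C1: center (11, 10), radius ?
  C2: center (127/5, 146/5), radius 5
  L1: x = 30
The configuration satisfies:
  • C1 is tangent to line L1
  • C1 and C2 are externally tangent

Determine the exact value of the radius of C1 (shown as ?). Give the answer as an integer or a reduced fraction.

1. [C1‖L1]  r_C1² − 361 = 0  ⇒  r_C1 = 19 (r>0 drops 1)
2. [ext C1·C2]  r_C1² + 10r_C1 − 551 = 0  ⇒  r_C1 = 19 (r>0 drops 1)

19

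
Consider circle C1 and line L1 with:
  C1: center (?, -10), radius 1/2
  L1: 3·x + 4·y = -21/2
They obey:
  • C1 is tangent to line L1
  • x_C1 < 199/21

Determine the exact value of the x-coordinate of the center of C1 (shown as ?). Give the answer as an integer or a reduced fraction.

9

1. [C1‖L1]  x_C1² − (59/3)x_C1 + 96 = 0  ⇒  x_C1 = 9 or 32/3
2. given x_C1 < 199/21: keep 9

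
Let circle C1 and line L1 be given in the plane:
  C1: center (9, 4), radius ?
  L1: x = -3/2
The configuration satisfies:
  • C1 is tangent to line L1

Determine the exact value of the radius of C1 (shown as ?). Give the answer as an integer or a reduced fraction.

21/2

1. [C1‖L1]  r_C1² − 441/4 = 0  ⇒  r_C1 = 21/2 (r>0 drops 1)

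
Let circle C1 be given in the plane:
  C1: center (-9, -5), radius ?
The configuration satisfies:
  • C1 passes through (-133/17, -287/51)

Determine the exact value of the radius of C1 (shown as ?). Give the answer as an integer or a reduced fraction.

1. [C1∋P]  r_C1² − 16/9 = 0  ⇒  r_C1 = 4/3 (r>0 drops 1)

4/3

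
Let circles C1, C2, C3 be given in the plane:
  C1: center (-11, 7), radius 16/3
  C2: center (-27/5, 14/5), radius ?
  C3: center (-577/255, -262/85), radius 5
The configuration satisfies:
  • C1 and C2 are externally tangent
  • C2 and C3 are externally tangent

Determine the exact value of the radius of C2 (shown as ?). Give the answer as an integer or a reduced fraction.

5/3

1. [ext C1·C2]  r_C2² + (32/3)r_C2 − 185/9 = 0  ⇒  r_C2 = 5/3 (r>0 drops 1)
2. [ext C2·C3]  r_C2² + 10r_C2 − 175/9 = 0  ⇒  r_C2 = 5/3 (r>0 drops 1)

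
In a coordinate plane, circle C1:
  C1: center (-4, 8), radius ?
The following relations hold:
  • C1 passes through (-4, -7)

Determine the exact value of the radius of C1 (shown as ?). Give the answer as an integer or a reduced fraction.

15

1. [C1∋P]  r_C1² − 225 = 0  ⇒  r_C1 = 15 (r>0 drops 1)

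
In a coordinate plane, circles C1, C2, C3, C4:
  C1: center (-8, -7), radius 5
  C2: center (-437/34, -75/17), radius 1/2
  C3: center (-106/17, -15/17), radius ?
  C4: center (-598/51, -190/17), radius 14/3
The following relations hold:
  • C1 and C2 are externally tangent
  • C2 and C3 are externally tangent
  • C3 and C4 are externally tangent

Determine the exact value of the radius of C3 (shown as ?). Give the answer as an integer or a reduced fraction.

1. [ext C2·C3]  r_C3² + 1r_C3 − 56 = 0  ⇒  r_C3 = 7 (r>0 drops 1)
2. [ext C3·C4]  r_C3² + (28/3)r_C3 − 343/3 = 0  ⇒  r_C3 = 7 (r>0 drops 1)

7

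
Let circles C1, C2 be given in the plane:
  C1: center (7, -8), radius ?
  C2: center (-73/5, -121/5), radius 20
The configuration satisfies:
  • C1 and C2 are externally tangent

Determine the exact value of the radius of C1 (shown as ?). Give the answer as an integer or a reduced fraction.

1. [ext C1·C2]  r_C1² + 40r_C1 − 329 = 0  ⇒  r_C1 = 7 (r>0 drops 1)

7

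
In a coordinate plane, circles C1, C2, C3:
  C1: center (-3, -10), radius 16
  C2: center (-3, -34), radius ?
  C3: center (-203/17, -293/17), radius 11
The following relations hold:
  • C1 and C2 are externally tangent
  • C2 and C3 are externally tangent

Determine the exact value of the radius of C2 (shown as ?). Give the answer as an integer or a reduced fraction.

8

1. [ext C1·C2]  r_C2² + 32r_C2 − 320 = 0  ⇒  r_C2 = 8 (r>0 drops 1)
2. [ext C2·C3]  r_C2² + 22r_C2 − 240 = 0  ⇒  r_C2 = 8 (r>0 drops 1)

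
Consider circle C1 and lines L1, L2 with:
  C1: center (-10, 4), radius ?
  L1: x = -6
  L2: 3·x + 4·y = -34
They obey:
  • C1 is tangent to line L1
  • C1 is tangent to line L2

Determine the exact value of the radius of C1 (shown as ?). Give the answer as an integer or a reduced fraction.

4

1. [C1‖L1]  r_C1² − 16 = 0  ⇒  r_C1 = 4 (r>0 drops 1)
2. [C1‖L2]  r_C1² − 16 = 0  ⇒  r_C1 = 4 (r>0 drops 1)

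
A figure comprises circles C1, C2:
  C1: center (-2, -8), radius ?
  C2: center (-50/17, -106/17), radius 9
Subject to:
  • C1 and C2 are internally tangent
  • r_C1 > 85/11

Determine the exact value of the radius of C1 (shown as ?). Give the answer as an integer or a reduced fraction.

1. [int C1,C2]  r_C1² − 18r_C1 + 77 = 0  ⇒  r_C1 = 7 or 11
2. given r_C1 > 85/11: keep 11

11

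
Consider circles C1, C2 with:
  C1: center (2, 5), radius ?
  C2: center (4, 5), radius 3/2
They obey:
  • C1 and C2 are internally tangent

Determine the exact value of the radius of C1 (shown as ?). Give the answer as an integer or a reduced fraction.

7/2

1. [int C1,C2]  r_C1² − 3r_C1 − 7/4 = 0  ⇒  r_C1 = 7/2 (r>0 drops 1)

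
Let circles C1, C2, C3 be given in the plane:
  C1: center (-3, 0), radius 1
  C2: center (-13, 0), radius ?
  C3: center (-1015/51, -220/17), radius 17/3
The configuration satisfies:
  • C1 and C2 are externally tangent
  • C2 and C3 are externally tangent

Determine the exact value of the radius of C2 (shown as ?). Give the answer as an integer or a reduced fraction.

9

1. [ext C1·C2]  r_C2² + 2r_C2 − 99 = 0  ⇒  r_C2 = 9 (r>0 drops 1)
2. [ext C2·C3]  r_C2² + (34/3)r_C2 − 183 = 0  ⇒  r_C2 = 9 (r>0 drops 1)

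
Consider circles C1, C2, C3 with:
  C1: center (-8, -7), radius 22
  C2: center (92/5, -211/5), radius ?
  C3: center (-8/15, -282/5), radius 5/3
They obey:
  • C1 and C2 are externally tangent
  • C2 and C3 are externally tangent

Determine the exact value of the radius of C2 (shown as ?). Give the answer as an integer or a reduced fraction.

22

1. [ext C1·C2]  r_C2² + 44r_C2 − 1452 = 0  ⇒  r_C2 = 22 (r>0 drops 1)
2. [ext C2·C3]  r_C2² + (10/3)r_C2 − 1672/3 = 0  ⇒  r_C2 = 22 (r>0 drops 1)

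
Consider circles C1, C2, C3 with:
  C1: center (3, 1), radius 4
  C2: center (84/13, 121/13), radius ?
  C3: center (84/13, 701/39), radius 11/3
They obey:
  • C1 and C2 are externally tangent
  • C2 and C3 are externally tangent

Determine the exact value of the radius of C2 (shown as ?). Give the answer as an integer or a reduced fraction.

1. [ext C1·C2]  r_C2² + 8r_C2 − 65 = 0  ⇒  r_C2 = 5 (r>0 drops 1)
2. [ext C2·C3]  r_C2² + (22/3)r_C2 − 185/3 = 0  ⇒  r_C2 = 5 (r>0 drops 1)

5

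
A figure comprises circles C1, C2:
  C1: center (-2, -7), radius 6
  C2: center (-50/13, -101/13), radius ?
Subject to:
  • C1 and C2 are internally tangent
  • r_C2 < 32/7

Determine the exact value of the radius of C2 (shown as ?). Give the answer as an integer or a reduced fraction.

1. [int C1,C2]  r_C2² − 12r_C2 + 32 = 0  ⇒  r_C2 = 4 or 8
2. given r_C2 < 32/7: keep 4

4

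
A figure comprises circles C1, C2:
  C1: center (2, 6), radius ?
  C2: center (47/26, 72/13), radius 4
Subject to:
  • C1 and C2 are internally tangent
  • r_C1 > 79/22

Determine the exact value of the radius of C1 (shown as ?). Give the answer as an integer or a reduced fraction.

9/2

1. [int C1,C2]  r_C1² − 8r_C1 + 63/4 = 0  ⇒  r_C1 = 7/2 or 9/2
2. given r_C1 > 79/22: keep 9/2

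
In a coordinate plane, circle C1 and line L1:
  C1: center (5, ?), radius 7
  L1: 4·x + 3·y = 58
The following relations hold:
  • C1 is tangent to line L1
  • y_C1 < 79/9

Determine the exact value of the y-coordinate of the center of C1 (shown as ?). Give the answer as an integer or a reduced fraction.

1. [C1‖L1]  y_C1² − (76/3)y_C1 + 73/3 = 0  ⇒  y_C1 = 1 or 73/3
2. given y_C1 < 79/9: keep 1

1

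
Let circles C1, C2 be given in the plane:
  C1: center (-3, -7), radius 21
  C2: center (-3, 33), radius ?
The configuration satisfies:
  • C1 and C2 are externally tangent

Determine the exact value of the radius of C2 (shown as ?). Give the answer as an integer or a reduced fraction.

19

1. [ext C1·C2]  r_C2² + 42r_C2 − 1159 = 0  ⇒  r_C2 = 19 (r>0 drops 1)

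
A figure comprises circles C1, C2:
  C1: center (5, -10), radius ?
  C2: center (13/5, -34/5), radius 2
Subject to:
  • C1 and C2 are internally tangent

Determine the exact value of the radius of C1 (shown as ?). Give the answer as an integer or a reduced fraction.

1. [int C1,C2]  r_C1² − 4r_C1 − 12 = 0  ⇒  r_C1 = 6 (r>0 drops 1)

6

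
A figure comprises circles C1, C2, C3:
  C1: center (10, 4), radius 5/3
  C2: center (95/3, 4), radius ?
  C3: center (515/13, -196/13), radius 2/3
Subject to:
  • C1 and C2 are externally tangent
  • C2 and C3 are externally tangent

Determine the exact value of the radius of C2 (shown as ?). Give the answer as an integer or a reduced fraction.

1. [ext C1·C2]  r_C2² + (10/3)r_C2 − 1400/3 = 0  ⇒  r_C2 = 20 (r>0 drops 1)
2. [ext C2·C3]  r_C2² + (4/3)r_C2 − 1280/3 = 0  ⇒  r_C2 = 20 (r>0 drops 1)

20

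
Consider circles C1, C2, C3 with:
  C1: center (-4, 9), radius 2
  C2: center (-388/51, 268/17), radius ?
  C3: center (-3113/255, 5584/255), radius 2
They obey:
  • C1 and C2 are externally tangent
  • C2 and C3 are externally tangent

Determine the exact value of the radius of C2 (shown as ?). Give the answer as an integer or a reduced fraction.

17/3

1. [ext C1·C2]  r_C2² + 4r_C2 − 493/9 = 0  ⇒  r_C2 = 17/3 (r>0 drops 1)
2. [ext C2·C3]  r_C2² + 4r_C2 − 493/9 = 0  ⇒  r_C2 = 17/3 (r>0 drops 1)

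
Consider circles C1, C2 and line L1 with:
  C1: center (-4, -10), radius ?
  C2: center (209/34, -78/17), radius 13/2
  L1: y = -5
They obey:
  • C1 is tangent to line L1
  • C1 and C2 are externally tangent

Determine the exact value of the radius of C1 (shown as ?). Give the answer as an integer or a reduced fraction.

5

1. [C1‖L1]  r_C1² − 25 = 0  ⇒  r_C1 = 5 (r>0 drops 1)
2. [ext C1·C2]  r_C1² + 13r_C1 − 90 = 0  ⇒  r_C1 = 5 (r>0 drops 1)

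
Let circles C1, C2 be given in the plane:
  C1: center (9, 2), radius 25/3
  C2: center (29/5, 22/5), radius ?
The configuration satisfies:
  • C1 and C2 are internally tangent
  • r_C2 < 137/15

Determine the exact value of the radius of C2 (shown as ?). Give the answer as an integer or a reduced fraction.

13/3

1. [int C1,C2]  r_C2² − (50/3)r_C2 + 481/9 = 0  ⇒  r_C2 = 13/3 or 37/3
2. given r_C2 < 137/15: keep 13/3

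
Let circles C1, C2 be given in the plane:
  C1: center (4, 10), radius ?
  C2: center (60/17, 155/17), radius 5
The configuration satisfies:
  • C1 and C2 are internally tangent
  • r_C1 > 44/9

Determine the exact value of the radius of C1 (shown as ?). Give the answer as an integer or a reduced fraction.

1. [int C1,C2]  r_C1² − 10r_C1 + 24 = 0  ⇒  r_C1 = 4 or 6
2. given r_C1 > 44/9: keep 6

6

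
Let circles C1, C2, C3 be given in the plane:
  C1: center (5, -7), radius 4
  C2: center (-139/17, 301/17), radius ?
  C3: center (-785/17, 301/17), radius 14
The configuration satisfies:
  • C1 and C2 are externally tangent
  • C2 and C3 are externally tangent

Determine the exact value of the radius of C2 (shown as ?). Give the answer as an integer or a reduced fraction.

24

1. [ext C1·C2]  r_C2² + 8r_C2 − 768 = 0  ⇒  r_C2 = 24 (r>0 drops 1)
2. [ext C2·C3]  r_C2² + 28r_C2 − 1248 = 0  ⇒  r_C2 = 24 (r>0 drops 1)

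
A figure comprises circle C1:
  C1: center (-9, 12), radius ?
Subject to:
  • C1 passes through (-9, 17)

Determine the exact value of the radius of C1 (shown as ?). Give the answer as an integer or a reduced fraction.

1. [C1∋P]  r_C1² − 25 = 0  ⇒  r_C1 = 5 (r>0 drops 1)

5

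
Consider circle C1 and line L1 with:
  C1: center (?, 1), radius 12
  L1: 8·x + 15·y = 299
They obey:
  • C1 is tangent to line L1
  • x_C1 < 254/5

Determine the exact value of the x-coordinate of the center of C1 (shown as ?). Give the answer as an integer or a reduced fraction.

10

1. [C1‖L1]  x_C1² − 71x_C1 + 610 = 0  ⇒  x_C1 = 10 or 61
2. given x_C1 < 254/5: keep 10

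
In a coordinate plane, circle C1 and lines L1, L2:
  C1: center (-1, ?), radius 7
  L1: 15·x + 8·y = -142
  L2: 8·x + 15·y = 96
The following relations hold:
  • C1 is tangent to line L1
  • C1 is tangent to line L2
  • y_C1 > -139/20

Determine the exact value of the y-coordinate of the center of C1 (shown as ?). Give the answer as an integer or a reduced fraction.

1. [C1‖L1]  y_C1² + (127/4)y_C1 + 123/4 = 0  ⇒  y_C1 = -123/4 or -1
2. [C1‖L2]  y_C1² − (208/15)y_C1 − 223/15 = 0  ⇒  y_C1 = -1 or 223/15

-1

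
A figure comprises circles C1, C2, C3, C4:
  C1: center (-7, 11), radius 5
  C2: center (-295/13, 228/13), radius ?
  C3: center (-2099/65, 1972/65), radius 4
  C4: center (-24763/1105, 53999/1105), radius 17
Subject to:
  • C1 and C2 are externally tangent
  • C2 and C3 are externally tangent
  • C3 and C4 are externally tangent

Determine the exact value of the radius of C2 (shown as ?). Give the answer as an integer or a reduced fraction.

1. [ext C1·C2]  r_C2² + 10r_C2 − 264 = 0  ⇒  r_C2 = 12 (r>0 drops 1)
2. [ext C2·C3]  r_C2² + 8r_C2 − 240 = 0  ⇒  r_C2 = 12 (r>0 drops 1)

12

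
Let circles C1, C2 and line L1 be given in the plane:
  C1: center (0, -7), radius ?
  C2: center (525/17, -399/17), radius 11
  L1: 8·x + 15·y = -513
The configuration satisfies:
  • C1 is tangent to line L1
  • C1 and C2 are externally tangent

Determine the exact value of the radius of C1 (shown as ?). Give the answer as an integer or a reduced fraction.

24

1. [C1‖L1]  r_C1² − 576 = 0  ⇒  r_C1 = 24 (r>0 drops 1)
2. [ext C1·C2]  r_C1² + 22r_C1 − 1104 = 0  ⇒  r_C1 = 24 (r>0 drops 1)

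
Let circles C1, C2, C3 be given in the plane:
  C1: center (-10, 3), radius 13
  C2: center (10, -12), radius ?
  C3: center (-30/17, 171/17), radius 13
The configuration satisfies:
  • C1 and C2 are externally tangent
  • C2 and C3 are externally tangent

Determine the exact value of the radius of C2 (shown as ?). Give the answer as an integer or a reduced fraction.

12

1. [ext C1·C2]  r_C2² + 26r_C2 − 456 = 0  ⇒  r_C2 = 12 (r>0 drops 1)
2. [ext C2·C3]  r_C2² + 26r_C2 − 456 = 0  ⇒  r_C2 = 12 (r>0 drops 1)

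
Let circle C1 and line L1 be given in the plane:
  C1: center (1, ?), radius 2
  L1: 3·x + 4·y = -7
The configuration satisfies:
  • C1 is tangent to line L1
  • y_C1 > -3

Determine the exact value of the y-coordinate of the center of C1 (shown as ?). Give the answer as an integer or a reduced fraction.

0

1. [C1‖L1]  y_C1² + 5y_C1 = 0  ⇒  y_C1 = -5 or 0
2. given y_C1 > -3: keep 0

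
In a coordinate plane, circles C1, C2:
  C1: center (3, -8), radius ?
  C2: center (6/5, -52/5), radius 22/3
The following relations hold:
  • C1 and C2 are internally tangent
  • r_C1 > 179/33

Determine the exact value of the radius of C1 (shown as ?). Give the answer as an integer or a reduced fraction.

1. [int C1,C2]  r_C1² − (44/3)r_C1 + 403/9 = 0  ⇒  r_C1 = 13/3 or 31/3
2. given r_C1 > 179/33: keep 31/3

31/3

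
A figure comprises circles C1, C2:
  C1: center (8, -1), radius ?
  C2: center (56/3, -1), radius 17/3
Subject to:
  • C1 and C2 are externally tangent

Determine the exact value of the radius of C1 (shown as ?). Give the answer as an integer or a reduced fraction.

1. [ext C1·C2]  r_C1² + (34/3)r_C1 − 245/3 = 0  ⇒  r_C1 = 5 (r>0 drops 1)

5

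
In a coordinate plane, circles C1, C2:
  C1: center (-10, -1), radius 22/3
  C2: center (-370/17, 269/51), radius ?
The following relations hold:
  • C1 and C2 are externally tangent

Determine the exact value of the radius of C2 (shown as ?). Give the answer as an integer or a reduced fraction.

6

1. [ext C1·C2]  r_C2² + (44/3)r_C2 − 124 = 0  ⇒  r_C2 = 6 (r>0 drops 1)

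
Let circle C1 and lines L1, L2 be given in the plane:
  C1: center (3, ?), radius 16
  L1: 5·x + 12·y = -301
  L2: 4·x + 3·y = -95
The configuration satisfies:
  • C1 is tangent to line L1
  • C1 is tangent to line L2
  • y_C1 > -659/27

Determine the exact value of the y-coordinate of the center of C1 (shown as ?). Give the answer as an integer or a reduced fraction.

-9

1. [C1‖L1]  y_C1² + (158/3)y_C1 + 393 = 0  ⇒  y_C1 = -131/3 or -9
2. [C1‖L2]  y_C1² + (214/3)y_C1 + 561 = 0  ⇒  y_C1 = -187/3 or -9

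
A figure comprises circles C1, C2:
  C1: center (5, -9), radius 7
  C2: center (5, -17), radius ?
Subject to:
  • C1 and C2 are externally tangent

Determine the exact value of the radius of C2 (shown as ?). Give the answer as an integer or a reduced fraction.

1

1. [ext C1·C2]  r_C2² + 14r_C2 − 15 = 0  ⇒  r_C2 = 1 (r>0 drops 1)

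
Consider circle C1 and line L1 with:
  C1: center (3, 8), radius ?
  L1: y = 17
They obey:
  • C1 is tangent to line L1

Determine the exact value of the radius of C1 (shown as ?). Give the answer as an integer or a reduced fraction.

9

1. [C1‖L1]  r_C1² − 81 = 0  ⇒  r_C1 = 9 (r>0 drops 1)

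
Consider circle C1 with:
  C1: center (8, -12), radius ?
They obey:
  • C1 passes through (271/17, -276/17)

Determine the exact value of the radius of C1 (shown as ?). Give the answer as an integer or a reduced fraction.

9

1. [C1∋P]  r_C1² − 81 = 0  ⇒  r_C1 = 9 (r>0 drops 1)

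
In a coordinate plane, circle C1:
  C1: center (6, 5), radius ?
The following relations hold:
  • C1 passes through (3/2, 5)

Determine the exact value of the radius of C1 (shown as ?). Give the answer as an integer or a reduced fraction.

9/2

1. [C1∋P]  r_C1² − 81/4 = 0  ⇒  r_C1 = 9/2 (r>0 drops 1)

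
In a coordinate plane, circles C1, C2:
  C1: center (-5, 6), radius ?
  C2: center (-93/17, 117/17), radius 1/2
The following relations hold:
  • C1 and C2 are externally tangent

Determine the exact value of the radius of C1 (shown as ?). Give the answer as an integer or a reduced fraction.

1/2

1. [ext C1·C2]  r_C1² + 1r_C1 − 3/4 = 0  ⇒  r_C1 = 1/2 (r>0 drops 1)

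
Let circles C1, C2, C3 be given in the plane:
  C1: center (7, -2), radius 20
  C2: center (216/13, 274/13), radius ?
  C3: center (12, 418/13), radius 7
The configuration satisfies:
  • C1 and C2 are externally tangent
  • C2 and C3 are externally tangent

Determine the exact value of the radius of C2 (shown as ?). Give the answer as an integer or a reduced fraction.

5

1. [ext C1·C2]  r_C2² + 40r_C2 − 225 = 0  ⇒  r_C2 = 5 (r>0 drops 1)
2. [ext C2·C3]  r_C2² + 14r_C2 − 95 = 0  ⇒  r_C2 = 5 (r>0 drops 1)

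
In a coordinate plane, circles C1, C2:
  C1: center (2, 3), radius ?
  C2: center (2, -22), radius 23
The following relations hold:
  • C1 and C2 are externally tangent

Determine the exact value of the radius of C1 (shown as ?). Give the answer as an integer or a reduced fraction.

1. [ext C1·C2]  r_C1² + 46r_C1 − 96 = 0  ⇒  r_C1 = 2 (r>0 drops 1)

2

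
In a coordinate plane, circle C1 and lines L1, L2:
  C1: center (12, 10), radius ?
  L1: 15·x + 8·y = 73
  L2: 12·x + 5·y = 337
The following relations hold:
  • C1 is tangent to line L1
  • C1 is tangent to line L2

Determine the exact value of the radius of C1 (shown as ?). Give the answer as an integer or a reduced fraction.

11

1. [C1‖L1]  r_C1² − 121 = 0  ⇒  r_C1 = 11 (r>0 drops 1)
2. [C1‖L2]  r_C1² − 121 = 0  ⇒  r_C1 = 11 (r>0 drops 1)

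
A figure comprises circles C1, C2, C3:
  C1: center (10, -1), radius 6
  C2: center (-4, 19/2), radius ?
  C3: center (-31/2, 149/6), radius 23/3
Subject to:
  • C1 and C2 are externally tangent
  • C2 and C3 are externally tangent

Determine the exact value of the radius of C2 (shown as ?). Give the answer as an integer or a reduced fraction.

23/2

1. [ext C1·C2]  r_C2² + 12r_C2 − 1081/4 = 0  ⇒  r_C2 = 23/2 (r>0 drops 1)
2. [ext C2·C3]  r_C2² + (46/3)r_C2 − 3703/12 = 0  ⇒  r_C2 = 23/2 (r>0 drops 1)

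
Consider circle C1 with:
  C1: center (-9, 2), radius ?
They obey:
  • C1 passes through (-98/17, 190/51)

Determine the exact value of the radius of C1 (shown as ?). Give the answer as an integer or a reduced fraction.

1. [C1∋P]  r_C1² − 121/9 = 0  ⇒  r_C1 = 11/3 (r>0 drops 1)

11/3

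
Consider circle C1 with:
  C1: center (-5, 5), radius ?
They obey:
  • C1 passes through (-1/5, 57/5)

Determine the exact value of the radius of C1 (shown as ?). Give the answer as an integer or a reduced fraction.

8

1. [C1∋P]  r_C1² − 64 = 0  ⇒  r_C1 = 8 (r>0 drops 1)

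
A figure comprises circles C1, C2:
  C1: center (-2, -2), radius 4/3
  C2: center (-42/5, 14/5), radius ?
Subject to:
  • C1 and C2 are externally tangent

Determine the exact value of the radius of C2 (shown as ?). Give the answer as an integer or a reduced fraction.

1. [ext C1·C2]  r_C2² + (8/3)r_C2 − 560/9 = 0  ⇒  r_C2 = 20/3 (r>0 drops 1)

20/3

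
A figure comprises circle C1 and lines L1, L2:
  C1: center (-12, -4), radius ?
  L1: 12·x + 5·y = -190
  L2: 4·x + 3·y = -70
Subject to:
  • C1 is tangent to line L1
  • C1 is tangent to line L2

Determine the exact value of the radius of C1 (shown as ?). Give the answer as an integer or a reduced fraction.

2

1. [C1‖L1]  r_C1² − 4 = 0  ⇒  r_C1 = 2 (r>0 drops 1)
2. [C1‖L2]  r_C1² − 4 = 0  ⇒  r_C1 = 2 (r>0 drops 1)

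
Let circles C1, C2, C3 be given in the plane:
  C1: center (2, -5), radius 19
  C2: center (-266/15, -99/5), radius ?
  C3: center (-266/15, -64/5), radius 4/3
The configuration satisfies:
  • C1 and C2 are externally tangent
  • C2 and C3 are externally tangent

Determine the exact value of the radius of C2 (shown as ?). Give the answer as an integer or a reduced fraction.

1. [ext C1·C2]  r_C2² + 38r_C2 − 2227/9 = 0  ⇒  r_C2 = 17/3 (r>0 drops 1)
2. [ext C2·C3]  r_C2² + (8/3)r_C2 − 425/9 = 0  ⇒  r_C2 = 17/3 (r>0 drops 1)

17/3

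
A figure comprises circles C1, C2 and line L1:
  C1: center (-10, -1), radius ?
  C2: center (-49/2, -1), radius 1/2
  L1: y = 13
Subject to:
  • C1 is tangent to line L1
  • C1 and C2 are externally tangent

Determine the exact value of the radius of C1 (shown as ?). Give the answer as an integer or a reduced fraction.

1. [C1‖L1]  r_C1² − 196 = 0  ⇒  r_C1 = 14 (r>0 drops 1)
2. [ext C1·C2]  r_C1² + 1r_C1 − 210 = 0  ⇒  r_C1 = 14 (r>0 drops 1)

14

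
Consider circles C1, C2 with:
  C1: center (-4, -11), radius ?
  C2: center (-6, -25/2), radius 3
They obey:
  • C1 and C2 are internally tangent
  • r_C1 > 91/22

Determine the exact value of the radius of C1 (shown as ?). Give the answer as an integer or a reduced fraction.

1. [int C1,C2]  r_C1² − 6r_C1 + 11/4 = 0  ⇒  r_C1 = 1/2 or 11/2
2. given r_C1 > 91/22: keep 11/2

11/2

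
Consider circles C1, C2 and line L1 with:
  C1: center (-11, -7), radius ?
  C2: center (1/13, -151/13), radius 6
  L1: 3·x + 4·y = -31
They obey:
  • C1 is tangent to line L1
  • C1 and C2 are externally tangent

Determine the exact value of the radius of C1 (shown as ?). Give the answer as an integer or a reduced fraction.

1. [C1‖L1]  r_C1² − 36 = 0  ⇒  r_C1 = 6 (r>0 drops 1)
2. [ext C1·C2]  r_C1² + 12r_C1 − 108 = 0  ⇒  r_C1 = 6 (r>0 drops 1)

6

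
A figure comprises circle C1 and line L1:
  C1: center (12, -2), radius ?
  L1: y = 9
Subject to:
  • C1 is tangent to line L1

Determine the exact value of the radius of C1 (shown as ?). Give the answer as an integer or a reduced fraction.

1. [C1‖L1]  r_C1² − 121 = 0  ⇒  r_C1 = 11 (r>0 drops 1)

11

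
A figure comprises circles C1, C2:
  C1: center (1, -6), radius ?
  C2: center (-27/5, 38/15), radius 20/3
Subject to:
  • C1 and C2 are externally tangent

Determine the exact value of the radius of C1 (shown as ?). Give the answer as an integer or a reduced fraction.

4

1. [ext C1·C2]  r_C1² + (40/3)r_C1 − 208/3 = 0  ⇒  r_C1 = 4 (r>0 drops 1)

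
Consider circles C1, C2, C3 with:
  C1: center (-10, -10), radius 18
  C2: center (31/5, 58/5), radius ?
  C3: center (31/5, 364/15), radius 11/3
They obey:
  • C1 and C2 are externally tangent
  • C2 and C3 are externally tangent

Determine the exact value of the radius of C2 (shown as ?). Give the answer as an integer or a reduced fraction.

9

1. [ext C1·C2]  r_C2² + 36r_C2 − 405 = 0  ⇒  r_C2 = 9 (r>0 drops 1)
2. [ext C2·C3]  r_C2² + (22/3)r_C2 − 147 = 0  ⇒  r_C2 = 9 (r>0 drops 1)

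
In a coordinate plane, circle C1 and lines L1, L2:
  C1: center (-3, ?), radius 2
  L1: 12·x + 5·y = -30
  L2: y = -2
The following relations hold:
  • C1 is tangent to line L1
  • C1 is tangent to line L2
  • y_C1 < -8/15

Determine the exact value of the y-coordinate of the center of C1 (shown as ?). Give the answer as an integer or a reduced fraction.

-4

1. [C1‖L1]  y_C1² − (12/5)y_C1 − 128/5 = 0  ⇒  y_C1 = -4 or 32/5
2. [C1‖L2]  y_C1² + 4y_C1 = 0  ⇒  y_C1 = -4 or 0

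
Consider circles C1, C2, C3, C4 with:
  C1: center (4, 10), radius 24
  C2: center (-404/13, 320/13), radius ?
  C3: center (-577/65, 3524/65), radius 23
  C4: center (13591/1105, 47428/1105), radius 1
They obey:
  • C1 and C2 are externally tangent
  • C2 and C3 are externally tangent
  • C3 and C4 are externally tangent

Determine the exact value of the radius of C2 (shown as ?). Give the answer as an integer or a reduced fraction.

14

1. [ext C1·C2]  r_C2² + 48r_C2 − 868 = 0  ⇒  r_C2 = 14 (r>0 drops 1)
2. [ext C2·C3]  r_C2² + 46r_C2 − 840 = 0  ⇒  r_C2 = 14 (r>0 drops 1)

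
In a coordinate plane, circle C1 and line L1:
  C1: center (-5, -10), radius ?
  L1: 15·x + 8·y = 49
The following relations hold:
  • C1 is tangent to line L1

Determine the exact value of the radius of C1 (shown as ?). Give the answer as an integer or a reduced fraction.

1. [C1‖L1]  r_C1² − 144 = 0  ⇒  r_C1 = 12 (r>0 drops 1)

12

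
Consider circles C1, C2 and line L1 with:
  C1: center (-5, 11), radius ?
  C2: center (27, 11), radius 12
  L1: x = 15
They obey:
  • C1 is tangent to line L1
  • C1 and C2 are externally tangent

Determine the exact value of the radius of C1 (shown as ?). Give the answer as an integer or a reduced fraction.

20

1. [C1‖L1]  r_C1² − 400 = 0  ⇒  r_C1 = 20 (r>0 drops 1)
2. [ext C1·C2]  r_C1² + 24r_C1 − 880 = 0  ⇒  r_C1 = 20 (r>0 drops 1)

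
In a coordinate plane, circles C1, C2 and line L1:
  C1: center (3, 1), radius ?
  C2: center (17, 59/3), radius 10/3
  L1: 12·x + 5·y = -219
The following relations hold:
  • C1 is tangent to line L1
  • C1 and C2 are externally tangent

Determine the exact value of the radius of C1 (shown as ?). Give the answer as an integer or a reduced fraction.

1. [C1‖L1]  r_C1² − 400 = 0  ⇒  r_C1 = 20 (r>0 drops 1)
2. [ext C1·C2]  r_C1² + (20/3)r_C1 − 1600/3 = 0  ⇒  r_C1 = 20 (r>0 drops 1)

20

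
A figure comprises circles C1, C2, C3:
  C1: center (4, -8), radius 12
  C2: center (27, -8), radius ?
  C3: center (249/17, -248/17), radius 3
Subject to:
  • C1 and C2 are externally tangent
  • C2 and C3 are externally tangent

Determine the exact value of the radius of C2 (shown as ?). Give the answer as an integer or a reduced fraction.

1. [ext C1·C2]  r_C2² + 24r_C2 − 385 = 0  ⇒  r_C2 = 11 (r>0 drops 1)
2. [ext C2·C3]  r_C2² + 6r_C2 − 187 = 0  ⇒  r_C2 = 11 (r>0 drops 1)

11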